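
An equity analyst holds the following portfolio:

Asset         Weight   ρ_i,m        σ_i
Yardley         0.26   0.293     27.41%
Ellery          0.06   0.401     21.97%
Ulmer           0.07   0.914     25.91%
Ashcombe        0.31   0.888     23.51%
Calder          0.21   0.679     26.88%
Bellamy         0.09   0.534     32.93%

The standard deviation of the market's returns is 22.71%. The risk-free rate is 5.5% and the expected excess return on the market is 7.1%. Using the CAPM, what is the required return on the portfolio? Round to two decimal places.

10.55%

β_Yardley = 0.293 × 27.41% / 22.71% = 0.3536
β_Ellery = 0.401 × 21.97% / 22.71% = 0.3879
β_Ulmer = 0.914 × 25.91% / 22.71% = 1.0428
β_Ashcombe = 0.888 × 23.51% / 22.71% = 0.9193
β_Calder = 0.679 × 26.88% / 22.71% = 0.8037
β_Bellamy = 0.534 × 32.93% / 22.71% = 0.7743
β_P = Σ w_i β_i = 0.26×0.3536 + 0.06×0.3879 + 0.07×1.0428 + 0.31×0.9193 + 0.21×0.8037 + 0.09×0.7743 = 0.7117
E(R_P) = R_f + β_P × MRP = 5.5% + 0.7117 × 7.1% = 10.55%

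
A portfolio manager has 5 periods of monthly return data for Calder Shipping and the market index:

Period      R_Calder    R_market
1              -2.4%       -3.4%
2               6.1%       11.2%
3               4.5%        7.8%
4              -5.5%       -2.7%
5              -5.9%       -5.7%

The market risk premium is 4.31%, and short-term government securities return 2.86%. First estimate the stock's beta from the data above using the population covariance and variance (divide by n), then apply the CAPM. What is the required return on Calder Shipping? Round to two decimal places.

Mean R_i = (-2.4 + 6.1 + 4.5 − 5.5 − 5.9) / 5 = -0.6400%
Mean R_m = (-3.4 + 11.2 + 7.8 − 2.7 − 5.7) / 5 = 1.4400%
Σ(R_i − R̄_i)(R_m − R̄_m) = 164.6680  ⇒  Cov = 164.6680 / 5 = 32.9336
Σ(R_m − R̄_m)² = 227.2520  ⇒  Var(R_m) = 227.2520 / 5 = 45.4504
β = Cov / Var(R_m) = 32.9336 / 45.4504 = 0.7246
E(R) = R_f + β × MRP = 2.86% + 0.7246 × 4.31% = 5.98%

5.98%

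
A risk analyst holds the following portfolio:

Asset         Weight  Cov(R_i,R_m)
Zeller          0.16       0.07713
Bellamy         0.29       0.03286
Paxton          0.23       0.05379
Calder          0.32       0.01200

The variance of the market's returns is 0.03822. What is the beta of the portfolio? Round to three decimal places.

0.996

β_Zeller = 0.07713 / 0.03822 = 2.0181
β_Bellamy = 0.03286 / 0.03822 = 0.8598
β_Paxton = 0.05379 / 0.03822 = 1.4074
β_Calder = 0.01200 / 0.03822 = 0.3140
β_P = Σ w_i β_i = 0.16×2.0181 + 0.29×0.8598 + 0.23×1.4074 + 0.32×0.3140 = 0.9964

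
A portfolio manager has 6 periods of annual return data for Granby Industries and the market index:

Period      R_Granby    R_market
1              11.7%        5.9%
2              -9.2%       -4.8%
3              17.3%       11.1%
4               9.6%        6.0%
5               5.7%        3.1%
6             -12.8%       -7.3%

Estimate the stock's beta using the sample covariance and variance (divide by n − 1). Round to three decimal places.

Mean R_i = (11.7 − 9.2 + 17.3 + 9.6 + 5.7 − 12.8) / 6 = 3.7167%
Mean R_m = (5.9 − 4.8 + 11.1 + 6.0 + 3.1 − 7.3) / 6 = 2.3333%
Σ(R_i − R̄_i)(R_m − R̄_m) = 421.8967  ⇒  Cov = 421.8967 / 5 = 84.3793
Σ(R_m − R̄_m)² = 247.2933  ⇒  Var(R_m) = 247.2933 / 5 = 49.4587
β = Cov / Var(R_m) = 84.3793 / 49.4587 = 1.7061

1.706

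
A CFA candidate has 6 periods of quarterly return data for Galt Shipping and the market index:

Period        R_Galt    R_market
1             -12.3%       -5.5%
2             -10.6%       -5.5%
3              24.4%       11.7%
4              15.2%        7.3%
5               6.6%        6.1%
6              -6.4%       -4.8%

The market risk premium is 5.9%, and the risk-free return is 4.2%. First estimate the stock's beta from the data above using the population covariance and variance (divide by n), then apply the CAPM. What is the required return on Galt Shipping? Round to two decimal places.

Mean R_i = (-12.3 − 10.6 + 24.4 + 15.2 + 6.6 − 6.4) / 6 = 2.8167%
Mean R_m = (-5.5 − 5.5 + 11.7 + 7.3 + 6.1 − 4.8) / 6 = 1.5500%
Σ(R_i − R̄_i)(R_m − R̄_m) = 567.1750  ⇒  Cov = 567.1750 / 6 = 94.5292
Σ(R_m − R̄_m)² = 296.5150  ⇒  Var(R_m) = 296.5150 / 6 = 49.4192
β = Cov / Var(R_m) = 94.5292 / 49.4192 = 1.9128
E(R) = R_f + β × MRP = 4.2% + 1.9128 × 5.9% = 15.49%

15.49%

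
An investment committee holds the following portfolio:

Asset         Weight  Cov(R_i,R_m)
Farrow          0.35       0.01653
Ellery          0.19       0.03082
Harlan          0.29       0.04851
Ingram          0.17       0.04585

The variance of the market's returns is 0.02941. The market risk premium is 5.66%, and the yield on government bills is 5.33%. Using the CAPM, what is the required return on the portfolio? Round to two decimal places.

11.78%

β_Farrow = 0.01653 / 0.02941 = 0.5621
β_Ellery = 0.03082 / 0.02941 = 1.0479
β_Harlan = 0.04851 / 0.02941 = 1.6494
β_Ingram = 0.04585 / 0.02941 = 1.5590
β_P = Σ w_i β_i = 0.35×0.5621 + 0.19×1.0479 + 0.29×1.6494 + 0.17×1.5590 = 1.1392
E(R_P) = R_f + β_P × MRP = 5.33% + 1.1392 × 5.66% = 11.78%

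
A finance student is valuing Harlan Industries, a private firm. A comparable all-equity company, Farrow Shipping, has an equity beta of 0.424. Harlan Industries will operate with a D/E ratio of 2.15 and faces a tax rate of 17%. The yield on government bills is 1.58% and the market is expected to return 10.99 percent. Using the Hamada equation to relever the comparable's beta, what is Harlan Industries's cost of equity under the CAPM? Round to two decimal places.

12.69%

β_L = β_U × [1 + (1 − t)(D/E)] = 0.424 × [1 + (1 − 0.17) × 2.15]
    = 0.424 × [1 + 0.83 × 2.15] = 0.424 × 2.7845 = 1.1806
MRP = 10.99% − 1.58% = 9.41%
E(R) = R_f + β_L × MRP = 1.58% + 1.1806 × 9.41% = 12.69%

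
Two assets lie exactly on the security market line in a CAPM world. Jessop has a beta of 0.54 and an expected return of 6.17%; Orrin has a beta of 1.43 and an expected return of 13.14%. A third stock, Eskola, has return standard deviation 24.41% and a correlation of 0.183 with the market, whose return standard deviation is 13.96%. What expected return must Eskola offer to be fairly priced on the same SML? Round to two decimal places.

4.45%

MRP = (13.14% − 6.17%) / (1.43 − 0.54) = 7.8315%
R_f = 6.17% − 0.54 × 7.8315% = 1.9410%
β_Eskola = ρ·σ_i/σ_m = 0.183 × 24.41 / 13.96 = 0.3200
E(R_Eskola) = R_f + β × MRP = 1.9410% + 0.3200 × 7.8315% = 4.45%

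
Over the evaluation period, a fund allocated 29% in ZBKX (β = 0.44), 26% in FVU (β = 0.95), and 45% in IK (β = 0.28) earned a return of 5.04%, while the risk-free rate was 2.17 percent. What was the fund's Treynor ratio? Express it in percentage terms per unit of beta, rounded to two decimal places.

β_P = 0.29×0.44 + 0.26×0.95 + 0.45×0.28 = 0.5006
Treynor = (R_P − R_f) / β_P = (5.04% − 2.17%) / 0.5006 = 2.87% / 0.5006 = 5.73%

5.73%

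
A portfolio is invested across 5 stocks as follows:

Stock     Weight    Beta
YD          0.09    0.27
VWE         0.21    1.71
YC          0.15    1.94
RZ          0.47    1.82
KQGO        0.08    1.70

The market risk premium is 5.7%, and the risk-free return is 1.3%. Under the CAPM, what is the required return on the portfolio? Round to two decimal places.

10.80%

β_P = Σ w_i β_i = 0.09×0.27 + 0.21×1.71 + 0.15×1.94 + 0.47×1.82 + 0.08×1.70 = 1.6658
E(R_P) = R_f + β_P × MRP = 1.3% + 1.6658 × 5.7% = 10.80%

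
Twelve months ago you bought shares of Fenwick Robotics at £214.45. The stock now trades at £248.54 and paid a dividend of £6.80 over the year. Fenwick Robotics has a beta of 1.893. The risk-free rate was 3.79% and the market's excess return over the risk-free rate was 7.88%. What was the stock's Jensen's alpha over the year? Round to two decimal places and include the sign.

+0.36%

Realised HPR = (P1 + D1 − P0) / P0 = (248.54 + 6.80 − 214.45) / 214.45 = 40.89 / 214.45 = 19.0674%
CAPM required = R_f + β·MRP = 3.79% + 1.893 × 7.88% = 18.70684%
α = realised − required = 19.0674% − 18.70684% = +0.36%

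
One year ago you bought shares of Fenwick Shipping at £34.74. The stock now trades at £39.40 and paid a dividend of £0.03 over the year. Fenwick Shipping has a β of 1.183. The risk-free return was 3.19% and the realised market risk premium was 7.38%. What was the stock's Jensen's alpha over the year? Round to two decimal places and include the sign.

Realised HPR = (P1 + D1 − P0) / P0 = (39.40 + 0.03 − 34.74) / 34.74 = 4.69 / 34.74 = 13.5003%
CAPM required = R_f + β·MRP = 3.19% + 1.183 × 7.38% = 11.92054%
α = realised − required = 13.5003% − 11.92054% = +1.58%

+1.58%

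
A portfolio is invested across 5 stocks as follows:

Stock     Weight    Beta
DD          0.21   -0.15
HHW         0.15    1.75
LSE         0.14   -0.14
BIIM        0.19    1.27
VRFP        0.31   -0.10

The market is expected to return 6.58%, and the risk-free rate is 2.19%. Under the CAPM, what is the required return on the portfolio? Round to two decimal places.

4.04%

β_P = Σ w_i β_i = 0.21×-0.15 + 0.15×1.75 + 0.14×-0.14 + 0.19×1.27 + 0.31×-0.10 = 0.4217
MRP = 6.58% − 2.19% = 4.39%
E(R_P) = R_f + β_P × MRP = 2.19% + 0.4217 × 4.39% = 4.04%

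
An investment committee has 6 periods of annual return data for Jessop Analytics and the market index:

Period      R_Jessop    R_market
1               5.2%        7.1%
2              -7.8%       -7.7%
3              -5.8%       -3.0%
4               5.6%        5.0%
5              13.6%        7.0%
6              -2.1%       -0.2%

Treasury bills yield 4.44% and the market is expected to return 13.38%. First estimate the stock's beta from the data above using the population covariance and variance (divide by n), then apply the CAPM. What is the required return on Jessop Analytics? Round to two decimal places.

Mean R_i = (5.2 − 7.8 − 5.8 + 5.6 + 13.6 − 2.1) / 6 = 1.4500%
Mean R_m = (7.1 − 7.7 − 3.0 + 5.0 + 7.0 − 0.2) / 6 = 1.3667%
Σ(R_i − R̄_i)(R_m − R̄_m) = 226.1100  ⇒  Cov = 226.1100 / 6 = 37.6850
Σ(R_m − R̄_m)² = 181.5333  ⇒  Var(R_m) = 181.5333 / 6 = 30.2556
β = Cov / Var(R_m) = 37.6850 / 30.2556 = 1.2456
MRP = 13.38% − 4.44% = 8.94%
E(R) = R_f + β × MRP = 4.44% + 1.2456 × 8.94% = 15.58%

15.58%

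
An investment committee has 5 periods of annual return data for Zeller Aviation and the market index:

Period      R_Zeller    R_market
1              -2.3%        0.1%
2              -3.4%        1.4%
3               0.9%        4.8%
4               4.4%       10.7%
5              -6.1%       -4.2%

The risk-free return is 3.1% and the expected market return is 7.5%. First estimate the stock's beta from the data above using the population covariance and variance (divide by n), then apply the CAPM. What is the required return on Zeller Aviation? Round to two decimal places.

Mean R_i = (-2.3 − 3.4 + 0.9 + 4.4 − 6.1) / 5 = -1.3000%
Mean R_m = (0.1 + 1.4 + 4.8 + 10.7 − 4.2) / 5 = 2.5600%
Σ(R_i − R̄_i)(R_m − R̄_m) = 88.6700  ⇒  Cov = 88.6700 / 5 = 17.7340
Σ(R_m − R̄_m)² = 124.3720  ⇒  Var(R_m) = 124.3720 / 5 = 24.8744
β = Cov / Var(R_m) = 17.7340 / 24.8744 = 0.7129
MRP = 7.5% − 3.1% = 4.40%
E(R) = R_f + β × MRP = 3.1% + 0.7129 × 4.4% = 6.24%

6.24%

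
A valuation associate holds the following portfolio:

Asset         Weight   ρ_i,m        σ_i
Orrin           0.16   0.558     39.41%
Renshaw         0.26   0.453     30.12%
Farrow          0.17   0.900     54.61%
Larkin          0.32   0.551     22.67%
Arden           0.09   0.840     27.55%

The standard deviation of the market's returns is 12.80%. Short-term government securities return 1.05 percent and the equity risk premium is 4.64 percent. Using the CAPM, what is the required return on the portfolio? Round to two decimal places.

β_Orrin = 0.558 × 39.41% / 12.80% = 1.7180
β_Renshaw = 0.453 × 30.12% / 12.80% = 1.0660
β_Farrow = 0.900 × 54.61% / 12.80% = 3.8398
β_Larkin = 0.551 × 22.67% / 12.80% = 0.9759
β_Arden = 0.840 × 27.55% / 12.80% = 1.8080
β_P = Σ w_i β_i = 0.16×1.7180 + 0.26×1.0660 + 0.17×3.8398 + 0.32×0.9759 + 0.09×1.8080 = 1.6798
E(R_P) = R_f + β_P × MRP = 1.05% + 1.6798 × 4.64% = 8.84%

8.84%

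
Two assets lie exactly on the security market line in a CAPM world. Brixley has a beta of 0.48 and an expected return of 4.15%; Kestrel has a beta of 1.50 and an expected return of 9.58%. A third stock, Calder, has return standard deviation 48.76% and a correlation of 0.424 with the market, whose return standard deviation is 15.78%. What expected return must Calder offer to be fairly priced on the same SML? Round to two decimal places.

8.57%

MRP = (9.58% − 4.15%) / (1.50 − 0.48) = 5.3235%
R_f = 4.15% − 0.48 × 5.3235% = 1.5947%
β_Calder = ρ·σ_i/σ_m = 0.424 × 48.76 / 15.78 = 1.3102
E(R_Calder) = R_f + β × MRP = 1.5947% + 1.3102 × 5.3235% = 8.57%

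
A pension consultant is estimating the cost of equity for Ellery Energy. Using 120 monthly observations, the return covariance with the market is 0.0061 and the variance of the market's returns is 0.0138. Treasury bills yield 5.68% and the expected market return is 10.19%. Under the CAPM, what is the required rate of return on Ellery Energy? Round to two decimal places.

β = Cov(R_i, R_m) / Var(R_m) = 0.0061 / 0.0138 = 0.4420
MRP = 10.19% − 5.68% = 4.51%
E(R) = R_f + β × MRP = 5.68% + 0.4420 × 4.51% = 7.67%

7.67%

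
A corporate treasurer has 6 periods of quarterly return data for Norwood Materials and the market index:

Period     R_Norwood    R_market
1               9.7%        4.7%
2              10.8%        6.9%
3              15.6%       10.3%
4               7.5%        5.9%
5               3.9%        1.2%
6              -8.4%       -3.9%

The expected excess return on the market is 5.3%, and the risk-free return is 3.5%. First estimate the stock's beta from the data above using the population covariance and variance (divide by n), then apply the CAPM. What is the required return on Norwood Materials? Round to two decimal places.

Mean R_i = (9.7 + 10.8 + 15.6 + 7.5 + 3.9 − 8.4) / 6 = 6.5167%
Mean R_m = (4.7 + 6.9 + 10.3 + 5.9 + 1.2 − 3.9) / 6 = 4.1833%
Σ(R_i − R̄_i)(R_m − R̄_m) = 198.9117  ⇒  Cov = 198.9117 / 6 = 33.1520
Σ(R_m − R̄_m)² = 122.2483  ⇒  Var(R_m) = 122.2483 / 6 = 20.3747
β = Cov / Var(R_m) = 33.1520 / 20.3747 = 1.6271
E(R) = R_f + β × MRP = 3.5% + 1.6271 × 5.3% = 12.12%

12.12%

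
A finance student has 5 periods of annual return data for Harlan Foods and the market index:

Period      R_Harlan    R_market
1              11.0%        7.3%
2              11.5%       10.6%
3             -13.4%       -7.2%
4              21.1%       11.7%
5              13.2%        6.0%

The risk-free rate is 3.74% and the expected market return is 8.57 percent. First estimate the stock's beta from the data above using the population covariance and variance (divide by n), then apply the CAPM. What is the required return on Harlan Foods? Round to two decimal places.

Mean R_i = (11.0 + 11.5 − 13.4 + 21.1 + 13.2) / 5 = 8.6800%
Mean R_m = (7.3 + 10.6 − 7.2 + 11.7 + 6.0) / 5 = 5.6800%
Σ(R_i − R̄_i)(R_m − R̄_m) = 378.2380  ⇒  Cov = 378.2380 / 5 = 75.6476
Σ(R_m − R̄_m)² = 229.0680  ⇒  Var(R_m) = 229.0680 / 5 = 45.8136
β = Cov / Var(R_m) = 75.6476 / 45.8136 = 1.6512
MRP = 8.57% − 3.74% = 4.83%
E(R) = R_f + β × MRP = 3.74% + 1.6512 × 4.83% = 11.72%

11.72%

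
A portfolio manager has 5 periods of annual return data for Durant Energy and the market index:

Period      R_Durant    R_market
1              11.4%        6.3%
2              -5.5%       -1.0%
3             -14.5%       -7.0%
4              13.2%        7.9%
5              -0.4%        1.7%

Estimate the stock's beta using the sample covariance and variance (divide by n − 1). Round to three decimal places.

Mean R_i = (11.4 − 5.5 − 14.5 + 13.2 − 0.4) / 5 = 0.8400%
Mean R_m = (6.3 − 1.0 − 7.0 + 7.9 + 1.7) / 5 = 1.5800%
Σ(R_i − R̄_i)(R_m − R̄_m) = 275.7840  ⇒  Cov = 275.7840 / 4 = 68.9460
Σ(R_m − R̄_m)² = 142.5080  ⇒  Var(R_m) = 142.5080 / 4 = 35.6270
β = Cov / Var(R_m) = 68.9460 / 35.6270 = 1.9352

1.935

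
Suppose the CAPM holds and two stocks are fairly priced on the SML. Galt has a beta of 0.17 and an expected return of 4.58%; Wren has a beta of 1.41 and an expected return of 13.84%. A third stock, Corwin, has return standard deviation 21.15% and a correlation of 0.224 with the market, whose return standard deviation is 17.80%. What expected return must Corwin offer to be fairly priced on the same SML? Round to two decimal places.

MRP = (13.84% − 4.58%) / (1.41 − 0.17) = 7.4677%
R_f = 4.58% − 0.17 × 7.4677% = 3.3105%
β_Corwin = ρ·σ_i/σ_m = 0.224 × 21.15 / 17.80 = 0.2662
E(R_Corwin) = R_f + β × MRP = 3.3105% + 0.2662 × 7.4677% = 5.30%

5.30%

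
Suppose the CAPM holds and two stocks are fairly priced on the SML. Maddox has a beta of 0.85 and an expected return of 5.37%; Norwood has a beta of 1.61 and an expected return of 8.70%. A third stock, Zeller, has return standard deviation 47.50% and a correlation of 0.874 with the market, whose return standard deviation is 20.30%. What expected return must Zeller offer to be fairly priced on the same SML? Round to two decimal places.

MRP = (8.70% − 5.37%) / (1.61 − 0.85) = 4.3816%
R_f = 5.37% − 0.85 × 4.3816% = 1.6456%
β_Zeller = ρ·σ_i/σ_m = 0.874 × 47.50 / 20.30 = 2.0451
E(R_Zeller) = R_f + β × MRP = 1.6456% + 2.0451 × 4.3816% = 10.61%

10.61%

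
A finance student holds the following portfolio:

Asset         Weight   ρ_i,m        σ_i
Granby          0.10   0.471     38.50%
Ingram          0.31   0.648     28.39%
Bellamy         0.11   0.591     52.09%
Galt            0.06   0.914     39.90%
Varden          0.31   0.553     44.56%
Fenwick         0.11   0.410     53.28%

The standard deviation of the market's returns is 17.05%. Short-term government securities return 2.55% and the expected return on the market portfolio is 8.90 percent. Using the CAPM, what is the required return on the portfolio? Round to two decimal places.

β_Granby = 0.471 × 38.50% / 17.05% = 1.0635
β_Ingram = 0.648 × 28.39% / 17.05% = 1.0790
β_Bellamy = 0.591 × 52.09% / 17.05% = 1.8056
β_Galt = 0.914 × 39.90% / 17.05% = 2.1389
β_Varden = 0.553 × 44.56% / 17.05% = 1.4453
β_Fenwick = 0.410 × 53.28% / 17.05% = 1.2812
β_P = Σ w_i β_i = 0.10×1.0635 + 0.31×1.0790 + 0.11×1.8056 + 0.06×2.1389 + 0.31×1.4453 + 0.11×1.2812 = 1.3568
MRP = 8.90% − 2.55% = 6.35%
E(R_P) = R_f + β_P × MRP = 2.55% + 1.3568 × 6.35% = 11.17%

11.17%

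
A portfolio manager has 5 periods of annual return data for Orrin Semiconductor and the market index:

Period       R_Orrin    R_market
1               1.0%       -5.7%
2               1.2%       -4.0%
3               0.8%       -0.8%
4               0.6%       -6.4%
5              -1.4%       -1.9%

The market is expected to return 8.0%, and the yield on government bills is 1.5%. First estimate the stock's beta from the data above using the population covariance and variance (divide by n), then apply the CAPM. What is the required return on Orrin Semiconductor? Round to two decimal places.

0.36%

Mean R_i = (1.0 + 1.2 + 0.8 + 0.6 − 1.4) / 5 = 0.4400%
Mean R_m = (-5.7 − 4.0 − 0.8 − 6.4 − 1.9) / 5 = -3.7600%
Σ(R_i − R̄_i)(R_m − R̄_m) = -4.0480  ⇒  Cov = -4.0480 / 5 = -0.8096
Σ(R_m − R̄_m)² = 23.0120  ⇒  Var(R_m) = 23.0120 / 5 = 4.6024
β = Cov / Var(R_m) = -0.8096 / 4.6024 = -0.1759
MRP = 8.0% − 1.5% = 6.50%
E(R) = R_f + β × MRP = 1.5% + -0.1759 × 6.5% = 0.36%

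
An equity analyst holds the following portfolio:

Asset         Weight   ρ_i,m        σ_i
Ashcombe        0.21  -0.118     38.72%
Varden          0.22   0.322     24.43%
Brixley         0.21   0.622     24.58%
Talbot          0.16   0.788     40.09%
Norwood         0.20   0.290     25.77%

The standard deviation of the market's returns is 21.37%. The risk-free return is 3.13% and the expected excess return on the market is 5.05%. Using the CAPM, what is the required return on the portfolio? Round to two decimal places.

5.62%

β_Ashcombe = -0.118 × 38.72% / 21.37% = -0.2138
β_Varden = 0.322 × 24.43% / 21.37% = 0.3681
β_Brixley = 0.622 × 24.58% / 21.37% = 0.7154
β_Talbot = 0.788 × 40.09% / 21.37% = 1.4783
β_Norwood = 0.290 × 25.77% / 21.37% = 0.3497
β_P = Σ w_i β_i = 0.21×-0.2138 + 0.22×0.3681 + 0.21×0.7154 + 0.16×1.4783 + 0.20×0.3497 = 0.4928
E(R_P) = R_f + β_P × MRP = 3.13% + 0.4928 × 5.05% = 5.62%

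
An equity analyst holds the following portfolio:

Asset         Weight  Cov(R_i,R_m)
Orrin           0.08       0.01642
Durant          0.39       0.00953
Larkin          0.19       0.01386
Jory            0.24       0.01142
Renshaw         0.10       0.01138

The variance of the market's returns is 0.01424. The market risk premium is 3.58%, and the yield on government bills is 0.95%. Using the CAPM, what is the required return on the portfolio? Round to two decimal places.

β_Orrin = 0.01642 / 0.01424 = 1.1531
β_Durant = 0.00953 / 0.01424 = 0.6692
β_Larkin = 0.01386 / 0.01424 = 0.9733
β_Jory = 0.01142 / 0.01424 = 0.8020
β_Renshaw = 0.01138 / 0.01424 = 0.7992
β_P = Σ w_i β_i = 0.08×1.1531 + 0.39×0.6692 + 0.19×0.9733 + 0.24×0.8020 + 0.10×0.7992 = 0.8106
E(R_P) = R_f + β_P × MRP = 0.95% + 0.8106 × 3.58% = 3.85%

3.85%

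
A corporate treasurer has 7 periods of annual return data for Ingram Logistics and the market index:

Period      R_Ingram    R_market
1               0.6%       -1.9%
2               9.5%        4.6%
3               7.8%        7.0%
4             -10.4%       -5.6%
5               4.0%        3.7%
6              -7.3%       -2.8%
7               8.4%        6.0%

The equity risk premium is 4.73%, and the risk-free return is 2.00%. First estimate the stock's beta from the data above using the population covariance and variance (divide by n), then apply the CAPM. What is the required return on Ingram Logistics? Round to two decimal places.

Mean R_i = (0.6 + 9.5 + 7.8 − 10.4 + 4.0 − 7.3 + 8.4) / 7 = 1.8000%
Mean R_m = (-1.9 + 4.6 + 7.0 − 5.6 + 3.7 − 2.8 + 6.0) / 7 = 1.5714%
Σ(R_i − R̄_i)(R_m − R̄_m) = 221.2400  ⇒  Cov = 221.2400 / 7 = 31.6057
Σ(R_m − R̄_m)² = 145.3743  ⇒  Var(R_m) = 145.3743 / 7 = 20.7678
β = Cov / Var(R_m) = 31.6057 / 20.7678 = 1.5219
E(R) = R_f + β × MRP = 2.00% + 1.5219 × 4.73% = 9.20%

9.20%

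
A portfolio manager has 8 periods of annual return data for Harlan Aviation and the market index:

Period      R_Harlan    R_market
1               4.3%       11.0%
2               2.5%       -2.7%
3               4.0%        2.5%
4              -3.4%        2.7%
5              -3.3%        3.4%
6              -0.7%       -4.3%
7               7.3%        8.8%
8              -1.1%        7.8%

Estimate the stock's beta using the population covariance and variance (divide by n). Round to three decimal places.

Mean R_i = (4.3 + 2.5 + 4.0 − 3.4 − 3.3 − 0.7 + 7.3 − 1.1) / 8 = 1.2000%
Mean R_m = (11.0 − 2.7 + 2.5 + 2.7 + 3.4 − 4.3 + 8.8 + 7.8) / 8 = 3.6500%
Σ(R_i − R̄_i)(R_m − R̄_m) = 53.7800  ⇒  Cov = 53.7800 / 8 = 6.7225
Σ(R_m − R̄_m)² = 203.5800  ⇒  Var(R_m) = 203.5800 / 8 = 25.4475
β = Cov / Var(R_m) = 6.7225 / 25.4475 = 0.2642

0.264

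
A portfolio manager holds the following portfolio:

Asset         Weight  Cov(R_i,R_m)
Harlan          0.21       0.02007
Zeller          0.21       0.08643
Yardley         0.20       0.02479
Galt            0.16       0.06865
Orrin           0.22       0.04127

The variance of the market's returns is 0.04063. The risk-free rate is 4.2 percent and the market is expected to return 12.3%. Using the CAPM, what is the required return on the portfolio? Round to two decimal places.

13.65%

β_Harlan = 0.02007 / 0.04063 = 0.4940
β_Zeller = 0.08643 / 0.04063 = 2.1272
β_Yardley = 0.02479 / 0.04063 = 0.6101
β_Galt = 0.06865 / 0.04063 = 1.6896
β_Orrin = 0.04127 / 0.04063 = 1.0158
β_P = Σ w_i β_i = 0.21×0.4940 + 0.21×2.1272 + 0.20×0.6101 + 0.16×1.6896 + 0.22×1.0158 = 1.1663
MRP = 12.3% − 4.2% = 8.10%
E(R_P) = R_f + β_P × MRP = 4.2% + 1.1663 × 8.1% = 13.65%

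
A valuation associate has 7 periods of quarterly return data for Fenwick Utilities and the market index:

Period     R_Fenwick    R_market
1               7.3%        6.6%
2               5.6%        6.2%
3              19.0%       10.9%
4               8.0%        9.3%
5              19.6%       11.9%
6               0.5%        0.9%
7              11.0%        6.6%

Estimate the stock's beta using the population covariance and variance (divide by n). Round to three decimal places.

Mean R_i = (7.3 + 5.6 + 19.0 + 8.0 + 19.6 + 0.5 + 11.0) / 7 = 10.1429%
Mean R_m = (6.6 + 6.2 + 10.9 + 9.3 + 11.9 + 0.9 + 6.6) / 7 = 7.4857%
Σ(R_i − R̄_i)(R_m − R̄_m) = 139.2043  ⇒  Cov = 139.2043 / 7 = 19.8863
Σ(R_m − R̄_m)² = 81.0286  ⇒  Var(R_m) = 81.0286 / 7 = 11.5755
β = Cov / Var(R_m) = 19.8863 / 11.5755 = 1.7180

1.718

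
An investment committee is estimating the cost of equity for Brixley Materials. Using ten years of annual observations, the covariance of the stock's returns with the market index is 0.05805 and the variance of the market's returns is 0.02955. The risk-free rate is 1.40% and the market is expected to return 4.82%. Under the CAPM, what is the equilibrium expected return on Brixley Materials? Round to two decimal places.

8.12%

β = Cov(R_i, R_m) / Var(R_m) = 0.05805 / 0.02955 = 1.9645
MRP = 4.82% − 1.40% = 3.42%
E(R) = R_f + β × MRP = 1.40% + 1.9645 × 3.42% = 8.12%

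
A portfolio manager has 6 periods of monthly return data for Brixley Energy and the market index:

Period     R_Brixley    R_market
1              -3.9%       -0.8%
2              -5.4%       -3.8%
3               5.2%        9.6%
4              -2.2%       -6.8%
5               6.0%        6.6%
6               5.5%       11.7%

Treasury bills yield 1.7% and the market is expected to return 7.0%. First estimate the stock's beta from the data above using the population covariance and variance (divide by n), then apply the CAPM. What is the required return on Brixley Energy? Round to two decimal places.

4.97%

Mean R_i = (-3.9 − 5.4 + 5.2 − 2.2 + 6.0 + 5.5) / 6 = 0.8667%
Mean R_m = (-0.8 − 3.8 + 9.6 − 6.8 + 6.6 + 11.7) / 6 = 2.7500%
Σ(R_i − R̄_i)(R_m − R̄_m) = 178.1700  ⇒  Cov = 178.1700 / 6 = 29.6950
Σ(R_m − R̄_m)² = 288.5550  ⇒  Var(R_m) = 288.5550 / 6 = 48.0925
β = Cov / Var(R_m) = 29.6950 / 48.0925 = 0.6175
MRP = 7.0% − 1.7% = 5.30%
E(R) = R_f + β × MRP = 1.7% + 0.6175 × 5.3% = 4.97%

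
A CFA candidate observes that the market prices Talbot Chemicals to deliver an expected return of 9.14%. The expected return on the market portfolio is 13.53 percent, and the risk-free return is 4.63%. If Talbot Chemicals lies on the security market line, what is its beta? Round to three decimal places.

MRP = 13.53% − 4.63% = 8.90%
β = (E(R) − R_f) / MRP = (9.14% − 4.63%) / 8.90% = 4.51% / 8.90% = 0.507

0.507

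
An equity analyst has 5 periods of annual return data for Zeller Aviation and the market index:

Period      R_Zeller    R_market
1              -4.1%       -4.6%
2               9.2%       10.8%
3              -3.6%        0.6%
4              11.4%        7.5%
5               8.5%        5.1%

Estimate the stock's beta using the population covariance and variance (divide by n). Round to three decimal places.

Mean R_i = (-4.1 + 9.2 − 3.6 + 11.4 + 8.5) / 5 = 4.2800%
Mean R_m = (-4.6 + 10.8 + 0.6 + 7.5 + 5.1) / 5 = 3.8800%
Σ(R_i − R̄_i)(R_m − R̄_m) = 161.8780  ⇒  Cov = 161.8780 / 5 = 32.3756
Σ(R_m − R̄_m)² = 145.1480  ⇒  Var(R_m) = 145.1480 / 5 = 29.0296
β = Cov / Var(R_m) = 32.3756 / 29.0296 = 1.1153

1.115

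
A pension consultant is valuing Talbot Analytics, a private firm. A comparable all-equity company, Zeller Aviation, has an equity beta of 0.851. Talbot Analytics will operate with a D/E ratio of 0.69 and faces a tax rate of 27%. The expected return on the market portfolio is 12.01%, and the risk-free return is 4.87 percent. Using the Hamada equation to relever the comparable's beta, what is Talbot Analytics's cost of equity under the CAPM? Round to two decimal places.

14.01%

β_L = β_U × [1 + (1 − t)(D/E)] = 0.851 × [1 + (1 − 0.27) × 0.69]
    = 0.851 × [1 + 0.73 × 0.69] = 0.851 × 1.5037 = 1.2796
MRP = 12.01% − 4.87% = 7.14%
E(R) = R_f + β_L × MRP = 4.87% + 1.2796 × 7.14% = 14.01%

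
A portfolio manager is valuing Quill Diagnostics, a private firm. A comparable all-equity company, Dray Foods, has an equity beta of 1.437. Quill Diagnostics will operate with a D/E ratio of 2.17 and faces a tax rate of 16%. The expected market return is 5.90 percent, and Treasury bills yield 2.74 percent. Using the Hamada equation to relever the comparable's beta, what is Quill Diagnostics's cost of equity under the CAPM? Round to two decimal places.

15.56%

β_L = β_U × [1 + (1 − t)(D/E)] = 1.437 × [1 + (1 − 0.16) × 2.17]
    = 1.437 × [1 + 0.84 × 2.17] = 1.437 × 2.8228 = 4.0564
MRP = 5.90% − 2.74% = 3.16%
E(R) = R_f + β_L × MRP = 2.74% + 4.0564 × 3.16% = 15.56%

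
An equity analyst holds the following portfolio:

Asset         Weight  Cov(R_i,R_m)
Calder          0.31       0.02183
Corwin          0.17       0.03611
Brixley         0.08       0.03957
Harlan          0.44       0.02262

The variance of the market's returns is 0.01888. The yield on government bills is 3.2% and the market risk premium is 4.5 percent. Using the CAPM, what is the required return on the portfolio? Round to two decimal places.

β_Calder = 0.02183 / 0.01888 = 1.1563
β_Corwin = 0.03611 / 0.01888 = 1.9126
β_Brixley = 0.03957 / 0.01888 = 2.0959
β_Harlan = 0.02262 / 0.01888 = 1.1981
β_P = Σ w_i β_i = 0.31×1.1563 + 0.17×1.9126 + 0.08×2.0959 + 0.44×1.1981 = 1.3784
E(R_P) = R_f + β_P × MRP = 3.2% + 1.3784 × 4.5% = 9.40%

9.40%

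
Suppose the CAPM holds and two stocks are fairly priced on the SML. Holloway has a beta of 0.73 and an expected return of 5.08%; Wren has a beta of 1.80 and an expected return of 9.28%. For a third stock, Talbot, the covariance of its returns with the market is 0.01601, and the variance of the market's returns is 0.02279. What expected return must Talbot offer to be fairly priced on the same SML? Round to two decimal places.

MRP = (9.28% − 5.08%) / (1.80 − 0.73) = 3.9252%
R_f = 5.08% − 0.73 × 3.9252% = 2.2146%
β_Talbot = Cov / Var(R_m) = 0.01601 / 0.02279 = 0.7025
E(R_Talbot) = R_f + β × MRP = 2.2146% + 0.7025 × 3.9252% = 4.97%

4.97%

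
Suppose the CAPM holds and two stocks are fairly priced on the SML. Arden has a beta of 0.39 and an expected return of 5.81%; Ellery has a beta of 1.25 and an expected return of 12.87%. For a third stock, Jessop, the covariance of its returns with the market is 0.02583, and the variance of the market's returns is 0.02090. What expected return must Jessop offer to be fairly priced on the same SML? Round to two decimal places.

12.75%

MRP = (12.87% − 5.81%) / (1.25 − 0.39) = 8.2093%
R_f = 5.81% − 0.39 × 8.2093% = 2.6084%
β_Jessop = Cov / Var(R_m) = 0.02583 / 0.02090 = 1.2359
E(R_Jessop) = R_f + β × MRP = 2.6084% + 1.2359 × 8.2093% = 12.75%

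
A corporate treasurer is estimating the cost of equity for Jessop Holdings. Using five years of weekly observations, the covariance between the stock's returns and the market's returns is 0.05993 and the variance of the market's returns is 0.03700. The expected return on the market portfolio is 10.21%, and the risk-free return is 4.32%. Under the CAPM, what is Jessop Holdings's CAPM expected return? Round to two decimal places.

13.86%

β = Cov(R_i, R_m) / Var(R_m) = 0.05993 / 0.03700 = 1.6197
MRP = 10.21% − 4.32% = 5.89%
E(R) = R_f + β × MRP = 4.32% + 1.6197 × 5.89% = 13.86%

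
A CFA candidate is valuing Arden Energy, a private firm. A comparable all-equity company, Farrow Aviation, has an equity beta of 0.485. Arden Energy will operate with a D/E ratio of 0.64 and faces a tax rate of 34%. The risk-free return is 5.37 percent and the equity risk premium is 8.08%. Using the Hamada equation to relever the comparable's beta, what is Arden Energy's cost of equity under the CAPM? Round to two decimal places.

10.94%

β_L = β_U × [1 + (1 − t)(D/E)] = 0.485 × [1 + (1 − 0.34) × 0.64]
    = 0.485 × [1 + 0.66 × 0.64] = 0.485 × 1.4224 = 0.6899
E(R) = R_f + β_L × MRP = 5.37% + 0.6899 × 8.08% = 10.94%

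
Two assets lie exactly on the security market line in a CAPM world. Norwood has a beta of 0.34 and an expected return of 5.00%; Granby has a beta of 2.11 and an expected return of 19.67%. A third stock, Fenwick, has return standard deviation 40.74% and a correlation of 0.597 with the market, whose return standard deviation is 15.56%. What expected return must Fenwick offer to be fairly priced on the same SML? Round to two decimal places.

15.14%

MRP = (19.67% − 5.00%) / (2.11 − 0.34) = 8.2881%
R_f = 5.00% − 0.34 × 8.2881% = 2.1820%
β_Fenwick = ρ·σ_i/σ_m = 0.597 × 40.74 / 15.56 = 1.5631
E(R_Fenwick) = R_f + β × MRP = 2.1820% + 1.5631 × 8.2881% = 15.14%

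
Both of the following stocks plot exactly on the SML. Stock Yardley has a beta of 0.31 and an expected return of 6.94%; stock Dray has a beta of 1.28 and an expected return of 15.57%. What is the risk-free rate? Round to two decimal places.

4.18%

Both satisfy E(R) = R_f + β·MRP, so the slope of the SML is
MRP = (15.57% − 6.94%) / (1.28 − 0.31) = 8.63% / 0.97 = 8.8969%
R_f = E(R_Yardley) − β_Yardley·MRP = 6.94% − 0.31 × 8.8969% = 4.1820%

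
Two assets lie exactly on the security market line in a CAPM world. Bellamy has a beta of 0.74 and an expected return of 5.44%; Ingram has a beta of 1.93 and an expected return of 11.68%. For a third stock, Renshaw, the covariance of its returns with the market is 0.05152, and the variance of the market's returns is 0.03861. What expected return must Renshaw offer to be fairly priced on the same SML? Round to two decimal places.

MRP = (11.68% − 5.44%) / (1.93 − 0.74) = 5.2437%
R_f = 5.44% − 0.74 × 5.2437% = 1.5597%
β_Renshaw = Cov / Var(R_m) = 0.05152 / 0.03861 = 1.3344
E(R_Renshaw) = R_f + β × MRP = 1.5597% + 1.3344 × 5.2437% = 8.56%

8.56%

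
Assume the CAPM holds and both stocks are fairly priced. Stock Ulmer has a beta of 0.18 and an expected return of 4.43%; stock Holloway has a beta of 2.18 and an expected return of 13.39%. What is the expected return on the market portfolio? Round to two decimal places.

Both satisfy E(R) = R_f + β·MRP, so the slope of the SML is
MRP = (13.39% − 4.43%) / (2.18 − 0.18) = 8.96% / 2.00 = 4.4800%
R_f = E(R_Ulmer) − β_Ulmer·MRP = 4.43% − 0.18 × 4.4800% = 3.6236%
E(R_m) = R_f + MRP = 3.6236% + 4.4800% = 8.10%

8.10%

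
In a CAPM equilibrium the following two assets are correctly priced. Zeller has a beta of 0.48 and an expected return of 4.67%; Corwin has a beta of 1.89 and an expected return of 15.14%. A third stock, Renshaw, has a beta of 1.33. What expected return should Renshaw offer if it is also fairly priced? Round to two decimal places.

MRP (SML slope) = (15.14% − 4.67%) / (1.89 − 0.48) = 10.47% / 1.41 = 7.4255%
R_f (intercept) = 4.67% − 0.48 × 7.4255% = 1.1058%
E(R_Renshaw) = R_f + β × MRP = 1.1058% + 1.33 × 7.4255% = 10.98%

10.98%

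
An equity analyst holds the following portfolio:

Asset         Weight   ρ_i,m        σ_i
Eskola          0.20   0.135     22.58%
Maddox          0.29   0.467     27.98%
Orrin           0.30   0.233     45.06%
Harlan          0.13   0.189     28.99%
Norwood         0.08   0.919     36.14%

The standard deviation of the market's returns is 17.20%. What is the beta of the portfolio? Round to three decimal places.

β_Eskola = 0.135 × 22.58% / 17.20% = 0.1772
β_Maddox = 0.467 × 27.98% / 17.20% = 0.7597
β_Orrin = 0.233 × 45.06% / 17.20% = 0.6104
β_Harlan = 0.189 × 28.99% / 17.20% = 0.3186
β_Norwood = 0.919 × 36.14% / 17.20% = 1.9310
β_P = Σ w_i β_i = 0.20×0.1772 + 0.29×0.7597 + 0.30×0.6104 + 0.13×0.3186 + 0.08×1.9310 = 0.6348

0.635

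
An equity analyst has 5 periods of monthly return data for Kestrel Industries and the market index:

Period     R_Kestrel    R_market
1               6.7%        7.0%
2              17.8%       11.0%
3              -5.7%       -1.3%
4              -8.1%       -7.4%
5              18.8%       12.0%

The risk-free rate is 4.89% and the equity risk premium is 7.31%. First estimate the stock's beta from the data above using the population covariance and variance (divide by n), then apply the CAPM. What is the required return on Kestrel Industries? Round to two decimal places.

15.60%

Mean R_i = (6.7 + 17.8 − 5.7 − 8.1 + 18.8) / 5 = 5.9000%
Mean R_m = (7.0 + 11.0 − 1.3 − 7.4 + 12.0) / 5 = 4.2600%
Σ(R_i − R̄_i)(R_m − R̄_m) = 409.9800  ⇒  Cov = 409.9800 / 5 = 81.9960
Σ(R_m − R̄_m)² = 279.7120  ⇒  Var(R_m) = 279.7120 / 5 = 55.9424
β = Cov / Var(R_m) = 81.9960 / 55.9424 = 1.4657
E(R) = R_f + β × MRP = 4.89% + 1.4657 × 7.31% = 15.60%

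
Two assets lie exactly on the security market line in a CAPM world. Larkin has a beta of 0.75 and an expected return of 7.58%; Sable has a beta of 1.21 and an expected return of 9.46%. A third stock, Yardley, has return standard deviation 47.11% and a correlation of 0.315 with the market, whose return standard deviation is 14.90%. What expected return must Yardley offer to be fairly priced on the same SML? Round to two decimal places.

MRP = (9.46% − 7.58%) / (1.21 − 0.75) = 4.0870%
R_f = 7.58% − 0.75 × 4.0870% = 4.5148%
β_Yardley = ρ·σ_i/σ_m = 0.315 × 47.11 / 14.90 = 0.9959
E(R_Yardley) = R_f + β × MRP = 4.5148% + 0.9959 × 4.0870% = 8.59%

8.59%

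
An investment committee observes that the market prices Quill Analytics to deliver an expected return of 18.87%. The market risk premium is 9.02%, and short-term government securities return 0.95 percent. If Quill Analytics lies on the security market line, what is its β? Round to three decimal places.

1.987

β = (E(R) − R_f) / MRP = (18.87% − 0.95%) / 9.02% = 17.92% / 9.02% = 1.987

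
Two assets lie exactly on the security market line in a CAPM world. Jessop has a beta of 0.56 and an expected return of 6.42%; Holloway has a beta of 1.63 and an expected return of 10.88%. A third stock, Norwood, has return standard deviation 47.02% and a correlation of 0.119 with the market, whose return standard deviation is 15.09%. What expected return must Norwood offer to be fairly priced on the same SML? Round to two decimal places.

5.63%

MRP = (10.88% − 6.42%) / (1.63 − 0.56) = 4.1682%
R_f = 6.42% − 0.56 × 4.1682% = 4.0858%
β_Norwood = ρ·σ_i/σ_m = 0.119 × 47.02 / 15.09 = 0.3708
E(R_Norwood) = R_f + β × MRP = 4.0858% + 0.3708 × 4.1682% = 5.63%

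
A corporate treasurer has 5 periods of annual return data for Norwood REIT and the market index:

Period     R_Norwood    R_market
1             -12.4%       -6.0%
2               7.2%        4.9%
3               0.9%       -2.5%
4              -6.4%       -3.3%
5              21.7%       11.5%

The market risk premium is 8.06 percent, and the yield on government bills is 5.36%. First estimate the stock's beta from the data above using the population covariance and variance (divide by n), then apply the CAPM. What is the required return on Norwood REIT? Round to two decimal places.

19.82%

Mean R_i = (-12.4 + 7.2 + 0.9 − 6.4 + 21.7) / 5 = 2.2000%
Mean R_m = (-6.0 + 4.9 − 2.5 − 3.3 + 11.5) / 5 = 0.9200%
Σ(R_i − R̄_i)(R_m − R̄_m) = 367.9800  ⇒  Cov = 367.9800 / 5 = 73.5960
Σ(R_m − R̄_m)² = 205.1680  ⇒  Var(R_m) = 205.1680 / 5 = 41.0336
β = Cov / Var(R_m) = 73.5960 / 41.0336 = 1.7936
E(R) = R_f + β × MRP = 5.36% + 1.7936 × 8.06% = 19.82%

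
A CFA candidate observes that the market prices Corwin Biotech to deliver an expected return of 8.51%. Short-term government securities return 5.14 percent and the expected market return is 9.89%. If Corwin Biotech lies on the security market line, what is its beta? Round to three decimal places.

MRP = 9.89% − 5.14% = 4.75%
β = (E(R) − R_f) / MRP = (8.51% − 5.14%) / 4.75% = 3.37% / 4.75% = 0.709

0.709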